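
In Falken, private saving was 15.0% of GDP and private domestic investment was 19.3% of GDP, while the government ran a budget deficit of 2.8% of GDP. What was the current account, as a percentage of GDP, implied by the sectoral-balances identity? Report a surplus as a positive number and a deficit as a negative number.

By the sectoral-balances identity, CA = (S_private - I) + (T - G).
Private balance = 15.0 - 19.3 = -4.3
Government balance (T - G) = -2.8
CA = -4.3 + (-2.8) = -7.1

-7.1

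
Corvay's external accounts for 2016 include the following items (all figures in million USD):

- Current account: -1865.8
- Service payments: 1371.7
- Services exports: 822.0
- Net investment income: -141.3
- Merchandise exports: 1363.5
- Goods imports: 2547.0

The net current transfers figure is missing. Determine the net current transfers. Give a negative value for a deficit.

8.7

Current account = goods balance + services balance + net primary income + net secondary income
Sum of the known components = -1874.5
Net current transfers = CA - (known components) = -1865.8 - (-1874.5) = 8.7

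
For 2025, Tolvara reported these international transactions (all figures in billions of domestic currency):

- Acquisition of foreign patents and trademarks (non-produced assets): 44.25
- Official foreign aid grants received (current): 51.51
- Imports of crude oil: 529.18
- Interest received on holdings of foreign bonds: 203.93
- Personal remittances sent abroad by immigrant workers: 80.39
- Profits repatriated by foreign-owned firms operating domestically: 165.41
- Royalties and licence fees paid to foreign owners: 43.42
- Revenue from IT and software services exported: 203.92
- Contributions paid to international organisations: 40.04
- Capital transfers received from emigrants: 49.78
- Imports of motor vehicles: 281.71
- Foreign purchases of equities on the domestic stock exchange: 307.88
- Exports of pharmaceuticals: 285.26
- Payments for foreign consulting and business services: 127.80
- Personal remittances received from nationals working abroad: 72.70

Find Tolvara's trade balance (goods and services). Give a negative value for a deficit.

Goods: -529.18 - 281.71 + 285.26 = -525.63
Services: -43.42 + 203.92 - 127.80 = 32.70
Trade balance = -525.63 + 32.70 = -492.93
(Excluded from the trade balance — capital account: acquisition of foreign patents and trademarks (non-produced assets) 44.25, capital transfers received from emigrants 49.78; secondary income: official foreign aid grants received (current) 51.51, personal remittances sent abroad by immigrant workers 80.39, contributions paid to international organisations 40.04, personal remittances received from nationals working abroad 72.70; primary income: interest received on holdings of foreign bonds 203.93, profits repatriated by foreign-owned firms operating domestically 165.41; financial account: foreign purchases of equities on the domestic stock exchange 307.88.)

-492.93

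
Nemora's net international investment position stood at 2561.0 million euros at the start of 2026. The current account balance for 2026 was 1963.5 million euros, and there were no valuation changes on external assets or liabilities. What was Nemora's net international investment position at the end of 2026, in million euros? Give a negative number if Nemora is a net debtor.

4524.5

With no valuation effects, change in NIIP = current account = 1963.5
End-of-year NIIP = 2561.0 + 1963.5 = 4524.5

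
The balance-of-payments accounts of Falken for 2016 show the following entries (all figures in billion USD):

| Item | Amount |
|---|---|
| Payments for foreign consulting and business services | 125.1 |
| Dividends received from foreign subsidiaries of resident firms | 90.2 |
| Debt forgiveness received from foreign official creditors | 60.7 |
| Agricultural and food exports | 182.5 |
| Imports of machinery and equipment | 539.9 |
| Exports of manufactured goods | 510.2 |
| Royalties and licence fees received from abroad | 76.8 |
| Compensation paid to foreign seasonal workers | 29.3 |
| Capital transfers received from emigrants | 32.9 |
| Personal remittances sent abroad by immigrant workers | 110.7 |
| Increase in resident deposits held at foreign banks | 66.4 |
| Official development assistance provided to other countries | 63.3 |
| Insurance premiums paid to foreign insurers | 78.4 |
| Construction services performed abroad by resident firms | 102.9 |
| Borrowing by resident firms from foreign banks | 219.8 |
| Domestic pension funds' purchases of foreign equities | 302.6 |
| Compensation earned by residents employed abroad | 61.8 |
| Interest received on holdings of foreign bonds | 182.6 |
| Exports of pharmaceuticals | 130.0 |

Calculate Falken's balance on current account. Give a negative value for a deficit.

Goods: -539.9 + 182.5 + 510.2 + 130.0 = 282.8
Services: -125.1 + 102.9 + 76.8 - 78.4 = -23.8
Primary income: 61.8 + 182.6 + 90.2 - 29.3 = 305.3
Secondary income: -110.7 - 63.3 = -174.0
Current account = 282.8 + (-23.8) + 305.3 + (-174.0) = 390.3
(Excluded from the current account — capital account: debt forgiveness received from foreign official creditors 60.7, capital transfers received from emigrants 32.9; financial account: increase in resident deposits held at foreign banks 66.4, borrowing by resident firms from foreign banks 219.8, domestic pension funds' purchases of foreign equities 302.6.)

390.3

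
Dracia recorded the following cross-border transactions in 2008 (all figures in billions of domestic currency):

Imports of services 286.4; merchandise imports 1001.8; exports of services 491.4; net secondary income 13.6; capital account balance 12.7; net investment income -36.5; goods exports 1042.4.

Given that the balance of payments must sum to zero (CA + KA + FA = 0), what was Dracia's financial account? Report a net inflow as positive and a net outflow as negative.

Goods balance = 1042.4 - 1001.8 = 40.6
Services balance = 491.4 - 286.4 = 205.0
Trade balance (goods + services) = 40.6 + 205.0 = 245.6
Net primary income = -36.5
Net secondary income = 13.6
Current account = 245.6 + (-36.5) + 13.6 = 222.7
Financial account = -(222.7 + 12.7) = -235.4

-235.4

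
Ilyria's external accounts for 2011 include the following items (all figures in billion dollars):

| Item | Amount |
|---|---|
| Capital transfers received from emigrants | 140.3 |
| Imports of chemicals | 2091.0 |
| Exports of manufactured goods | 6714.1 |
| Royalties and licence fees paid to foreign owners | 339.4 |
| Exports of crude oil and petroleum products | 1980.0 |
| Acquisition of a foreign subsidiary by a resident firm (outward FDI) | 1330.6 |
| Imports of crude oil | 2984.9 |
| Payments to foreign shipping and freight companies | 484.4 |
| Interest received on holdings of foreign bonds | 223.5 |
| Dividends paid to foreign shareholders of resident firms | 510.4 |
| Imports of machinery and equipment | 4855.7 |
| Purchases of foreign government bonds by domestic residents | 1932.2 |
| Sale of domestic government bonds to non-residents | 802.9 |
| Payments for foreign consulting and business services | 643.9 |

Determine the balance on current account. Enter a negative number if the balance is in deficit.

-2992.1

Goods: -2091.0 - 2984.9 + 6714.1 - 4855.7 + 1980.0 = -1237.5
Services: -484.4 - 339.4 - 643.9 = -1467.7
Primary income: -510.4 + 223.5 = -286.9
Current account = (-1237.5) + (-1467.7) + (-286.9) = -2992.1
(Excluded from the current account — capital account: capital transfers received from emigrants 140.3; financial account: acquisition of a foreign subsidiary by a resident firm (outward FDI) 1330.6, purchases of foreign government bonds by domestic residents 1932.2, sale of domestic government bonds to non-residents 802.9.)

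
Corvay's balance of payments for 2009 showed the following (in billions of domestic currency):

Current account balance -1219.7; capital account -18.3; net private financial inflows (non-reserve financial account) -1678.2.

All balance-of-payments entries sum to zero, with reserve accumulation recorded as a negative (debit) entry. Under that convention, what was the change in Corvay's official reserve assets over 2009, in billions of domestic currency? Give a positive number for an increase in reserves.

Official reserve transactions balance = -((-1219.7) + (-18.3) + (-1678.2)) = 2916.2
An accumulation of reserves is recorded as a debit (negative entry), so the change in the stock of reserves is the negative of that balance.
Change in official reserves = -(2916.2) = -2916.2

-2916.2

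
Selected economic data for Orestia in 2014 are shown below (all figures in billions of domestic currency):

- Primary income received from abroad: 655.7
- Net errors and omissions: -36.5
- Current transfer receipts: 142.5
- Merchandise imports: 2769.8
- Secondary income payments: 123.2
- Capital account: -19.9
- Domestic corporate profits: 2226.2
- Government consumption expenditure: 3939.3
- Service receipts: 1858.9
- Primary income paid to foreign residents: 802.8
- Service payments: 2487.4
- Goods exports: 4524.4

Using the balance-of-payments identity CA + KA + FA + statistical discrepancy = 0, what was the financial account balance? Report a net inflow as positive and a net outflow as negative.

-941.9

Goods balance = 4524.4 - 2769.8 = 1754.6
Services balance = 1858.9 - 2487.4 = -628.5
Trade balance (goods + services) = 1754.6 + (-628.5) = 1126.1
Net primary income = 655.7 - 802.8 = -147.1
Net secondary income = 142.5 - 123.2 = 19.3
Current account = 1126.1 + (-147.1) + 19.3 = 998.3
Financial account = -(998.3 + (-19.9) + (-36.5)) = -941.9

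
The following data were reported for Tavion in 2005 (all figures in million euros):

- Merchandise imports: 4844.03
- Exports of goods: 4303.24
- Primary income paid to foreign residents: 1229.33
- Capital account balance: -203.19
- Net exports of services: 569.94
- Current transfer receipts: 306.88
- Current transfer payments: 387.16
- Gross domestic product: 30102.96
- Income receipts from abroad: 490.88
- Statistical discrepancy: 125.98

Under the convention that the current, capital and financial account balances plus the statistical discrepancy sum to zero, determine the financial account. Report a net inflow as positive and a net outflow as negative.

Goods balance = 4303.24 - 4844.03 = -540.79
Services balance = 569.94
Trade balance (goods + services) = -540.79 + 569.94 = 29.15
Net primary income = 490.88 - 1229.33 = -738.45
Net secondary income = 306.88 - 387.16 = -80.28
Current account = 29.15 + (-738.45) + (-80.28) = -789.58
Financial account = -(-789.58 + (-203.19) + 125.98) = 866.79

866.79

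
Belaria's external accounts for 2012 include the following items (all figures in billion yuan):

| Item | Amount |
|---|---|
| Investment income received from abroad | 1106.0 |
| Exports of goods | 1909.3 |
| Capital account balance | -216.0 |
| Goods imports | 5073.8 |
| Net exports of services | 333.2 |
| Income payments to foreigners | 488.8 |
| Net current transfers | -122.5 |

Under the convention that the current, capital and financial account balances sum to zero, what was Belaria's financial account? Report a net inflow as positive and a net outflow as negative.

2552.6

Goods balance = 1909.3 - 5073.8 = -3164.5
Services balance = 333.2
Trade balance (goods + services) = -3164.5 + 333.2 = -2831.3
Net primary income = 1106.0 - 488.8 = 617.2
Net secondary income = -122.5
Current account = -2831.3 + 617.2 + (-122.5) = -2336.6
Financial account = -(-2336.6 + (-216.0)) = 2552.6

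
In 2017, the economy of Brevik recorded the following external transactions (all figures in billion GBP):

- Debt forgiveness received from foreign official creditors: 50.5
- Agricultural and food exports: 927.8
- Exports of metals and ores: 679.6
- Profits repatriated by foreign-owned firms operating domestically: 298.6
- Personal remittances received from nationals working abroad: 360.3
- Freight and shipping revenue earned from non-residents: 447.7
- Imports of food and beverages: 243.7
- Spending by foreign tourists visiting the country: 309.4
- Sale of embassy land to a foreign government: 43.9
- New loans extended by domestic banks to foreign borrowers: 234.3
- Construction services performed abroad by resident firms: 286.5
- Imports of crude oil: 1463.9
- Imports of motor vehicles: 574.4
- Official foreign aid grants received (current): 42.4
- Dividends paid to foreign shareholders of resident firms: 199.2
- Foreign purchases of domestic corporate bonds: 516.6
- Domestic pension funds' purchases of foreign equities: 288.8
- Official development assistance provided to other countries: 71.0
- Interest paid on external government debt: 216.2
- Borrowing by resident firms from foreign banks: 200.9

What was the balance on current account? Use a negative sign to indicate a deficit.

Goods: 927.8 - 1463.9 - 243.7 + 679.6 - 574.4 = -674.6
Services: 309.4 + 286.5 + 447.7 = 1043.6
Primary income: -216.2 - 298.6 - 199.2 = -714.0
Secondary income: 360.3 + 42.4 - 71.0 = 331.7
Current account = (-674.6) + 1043.6 + (-714.0) + 331.7 = -13.3
(Excluded from the current account — capital account: debt forgiveness received from foreign official creditors 50.5, sale of embassy land to a foreign government 43.9; financial account: new loans extended by domestic banks to foreign borrowers 234.3, foreign purchases of domestic corporate bonds 516.6, domestic pension funds' purchases of foreign equities 288.8, borrowing by resident firms from foreign banks 200.9.)

-13.3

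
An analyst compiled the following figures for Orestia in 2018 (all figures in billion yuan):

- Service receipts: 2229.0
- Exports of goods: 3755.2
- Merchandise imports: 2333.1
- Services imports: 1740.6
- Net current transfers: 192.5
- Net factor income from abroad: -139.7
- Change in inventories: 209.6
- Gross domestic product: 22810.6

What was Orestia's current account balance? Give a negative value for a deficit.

1963.3

Goods balance = 3755.2 - 2333.1 = 1422.1
Services balance = 2229.0 - 1740.6 = 488.4
Trade balance (goods + services) = 1422.1 + 488.4 = 1910.5
Net primary income = -139.7
Net secondary income = 192.5
Current account = 1910.5 + (-139.7) + 192.5 = 1963.3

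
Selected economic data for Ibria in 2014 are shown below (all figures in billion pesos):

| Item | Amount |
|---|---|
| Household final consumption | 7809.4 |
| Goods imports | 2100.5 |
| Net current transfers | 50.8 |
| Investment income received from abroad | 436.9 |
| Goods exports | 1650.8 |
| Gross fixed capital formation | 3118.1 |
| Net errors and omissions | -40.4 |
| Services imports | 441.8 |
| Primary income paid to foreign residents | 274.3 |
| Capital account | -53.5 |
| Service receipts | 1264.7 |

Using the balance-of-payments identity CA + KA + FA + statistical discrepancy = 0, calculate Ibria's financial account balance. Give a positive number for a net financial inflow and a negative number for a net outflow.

-492.7

Goods balance = 1650.8 - 2100.5 = -449.7
Services balance = 1264.7 - 441.8 = 822.9
Trade balance (goods + services) = -449.7 + 822.9 = 373.2
Net primary income = 436.9 - 274.3 = 162.6
Net secondary income = 50.8
Current account = 373.2 + 162.6 + 50.8 = 586.6
Financial account = -(586.6 + (-53.5) + (-40.4)) = -492.7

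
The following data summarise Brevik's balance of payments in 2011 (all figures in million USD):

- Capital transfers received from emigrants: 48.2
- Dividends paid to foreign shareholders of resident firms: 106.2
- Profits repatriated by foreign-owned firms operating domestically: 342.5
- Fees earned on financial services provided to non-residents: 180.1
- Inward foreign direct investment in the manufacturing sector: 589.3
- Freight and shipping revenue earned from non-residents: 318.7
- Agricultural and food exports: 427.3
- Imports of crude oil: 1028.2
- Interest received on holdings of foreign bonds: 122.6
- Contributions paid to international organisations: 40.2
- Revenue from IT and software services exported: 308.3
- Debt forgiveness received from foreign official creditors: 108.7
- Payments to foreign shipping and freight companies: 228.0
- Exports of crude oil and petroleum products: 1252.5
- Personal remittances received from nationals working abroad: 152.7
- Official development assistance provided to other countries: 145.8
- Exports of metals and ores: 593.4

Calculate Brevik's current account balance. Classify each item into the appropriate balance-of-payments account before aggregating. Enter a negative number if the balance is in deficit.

1464.7

Goods: 1252.5 - 1028.2 + 593.4 + 427.3 = 1245.0
Services: -228.0 + 180.1 + 318.7 + 308.3 = 579.1
Primary income: -106.2 - 342.5 + 122.6 = -326.1
Secondary income: -40.2 + 152.7 - 145.8 = -33.3
Current account = 1245.0 + 579.1 + (-326.1) + (-33.3) = 1464.7
(Excluded from the current account — capital account: capital transfers received from emigrants 48.2, debt forgiveness received from foreign official creditors 108.7; financial account: inward foreign direct investment in the manufacturing sector 589.3.)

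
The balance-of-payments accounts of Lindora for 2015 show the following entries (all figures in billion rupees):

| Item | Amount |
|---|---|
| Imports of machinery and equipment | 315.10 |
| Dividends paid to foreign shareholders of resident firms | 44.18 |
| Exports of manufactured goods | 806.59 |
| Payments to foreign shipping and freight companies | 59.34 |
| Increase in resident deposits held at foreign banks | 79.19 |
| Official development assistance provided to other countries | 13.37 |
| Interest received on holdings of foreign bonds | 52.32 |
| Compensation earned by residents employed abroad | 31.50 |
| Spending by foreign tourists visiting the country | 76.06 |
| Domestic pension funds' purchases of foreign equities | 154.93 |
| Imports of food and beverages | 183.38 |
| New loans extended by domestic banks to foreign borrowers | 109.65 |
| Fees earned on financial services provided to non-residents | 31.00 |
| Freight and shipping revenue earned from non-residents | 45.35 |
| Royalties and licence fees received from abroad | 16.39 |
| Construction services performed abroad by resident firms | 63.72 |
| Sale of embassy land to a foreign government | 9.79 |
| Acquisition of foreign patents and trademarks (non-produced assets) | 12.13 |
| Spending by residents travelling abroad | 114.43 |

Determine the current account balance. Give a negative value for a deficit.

393.13

Goods: -315.10 - 183.38 + 806.59 = 308.11
Services: 31.00 + 16.39 + 76.06 + 63.72 + 45.35 - 114.43 - 59.34 = 58.75
Primary income: -44.18 + 31.50 + 52.32 = 39.64
Secondary income: -13.37
Current account = 308.11 + 58.75 + 39.64 + (-13.37) = 393.13
(Excluded from the current account — financial account: increase in resident deposits held at foreign banks 79.19, domestic pension funds' purchases of foreign equities 154.93, new loans extended by domestic banks to foreign borrowers 109.65; capital account: sale of embassy land to a foreign government 9.79, acquisition of foreign patents and trademarks (non-produced assets) 12.13.)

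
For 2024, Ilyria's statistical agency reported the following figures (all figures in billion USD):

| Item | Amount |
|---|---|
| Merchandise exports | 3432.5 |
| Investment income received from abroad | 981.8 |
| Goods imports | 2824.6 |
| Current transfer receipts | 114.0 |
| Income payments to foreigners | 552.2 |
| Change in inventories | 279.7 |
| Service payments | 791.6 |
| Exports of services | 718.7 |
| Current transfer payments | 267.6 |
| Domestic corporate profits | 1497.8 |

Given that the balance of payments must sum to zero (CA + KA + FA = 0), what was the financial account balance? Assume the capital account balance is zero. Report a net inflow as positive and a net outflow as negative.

Goods balance = 3432.5 - 2824.6 = 607.9
Services balance = 718.7 - 791.6 = -72.9
Trade balance (goods + services) = 607.9 + (-72.9) = 535.0
Net primary income = 981.8 - 552.2 = 429.6
Net secondary income = 114.0 - 267.6 = -153.6
Current account = 535.0 + 429.6 + (-153.6) = 811.0
Financial account = -(811.0) = -811.0

-811.0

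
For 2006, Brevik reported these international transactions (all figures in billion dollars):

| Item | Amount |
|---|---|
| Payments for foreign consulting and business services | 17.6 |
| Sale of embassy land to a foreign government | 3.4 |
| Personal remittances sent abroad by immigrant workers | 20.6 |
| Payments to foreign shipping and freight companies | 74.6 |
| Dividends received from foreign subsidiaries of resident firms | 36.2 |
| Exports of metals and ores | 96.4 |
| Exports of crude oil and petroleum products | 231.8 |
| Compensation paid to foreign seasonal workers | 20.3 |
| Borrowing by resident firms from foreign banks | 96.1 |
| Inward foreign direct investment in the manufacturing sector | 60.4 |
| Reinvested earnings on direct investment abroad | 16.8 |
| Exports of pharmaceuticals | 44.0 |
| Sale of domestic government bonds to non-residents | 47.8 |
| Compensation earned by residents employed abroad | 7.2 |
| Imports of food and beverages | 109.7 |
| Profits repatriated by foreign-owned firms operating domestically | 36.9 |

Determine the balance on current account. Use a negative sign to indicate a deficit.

Goods: -109.7 + 44.0 + 96.4 + 231.8 = 262.5
Services: -17.6 - 74.6 = -92.2
Primary income: 7.2 - 36.9 - 20.3 + 16.8 + 36.2 = 3.0
Secondary income: -20.6
Current account = 262.5 + (-92.2) + 3.0 + (-20.6) = 152.7
(Excluded from the current account — capital account: sale of embassy land to a foreign government 3.4; financial account: borrowing by resident firms from foreign banks 96.1, inward foreign direct investment in the manufacturing sector 60.4, sale of domestic government bonds to non-residents 47.8.)

152.7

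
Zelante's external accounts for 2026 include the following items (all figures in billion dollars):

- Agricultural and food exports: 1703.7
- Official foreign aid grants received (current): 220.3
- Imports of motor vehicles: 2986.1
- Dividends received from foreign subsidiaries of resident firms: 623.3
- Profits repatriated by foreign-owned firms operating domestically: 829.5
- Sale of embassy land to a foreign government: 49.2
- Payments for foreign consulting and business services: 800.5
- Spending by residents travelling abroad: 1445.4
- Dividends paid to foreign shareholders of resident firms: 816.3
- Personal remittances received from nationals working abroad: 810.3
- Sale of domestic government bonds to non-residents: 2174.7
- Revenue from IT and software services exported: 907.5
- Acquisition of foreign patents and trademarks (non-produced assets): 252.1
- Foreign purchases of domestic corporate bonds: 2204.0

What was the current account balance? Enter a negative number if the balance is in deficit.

Goods: 1703.7 - 2986.1 = -1282.4
Services: -1445.4 + 907.5 - 800.5 = -1338.4
Primary income: -816.3 + 623.3 - 829.5 = -1022.5
Secondary income: 810.3 + 220.3 = 1030.6
Current account = (-1282.4) + (-1338.4) + (-1022.5) + 1030.6 = -2612.7
(Excluded from the current account — capital account: sale of embassy land to a foreign government 49.2, acquisition of foreign patents and trademarks (non-produced assets) 252.1; financial account: sale of domestic government bonds to non-residents 2174.7, foreign purchases of domestic corporate bonds 2204.0.)

-2612.7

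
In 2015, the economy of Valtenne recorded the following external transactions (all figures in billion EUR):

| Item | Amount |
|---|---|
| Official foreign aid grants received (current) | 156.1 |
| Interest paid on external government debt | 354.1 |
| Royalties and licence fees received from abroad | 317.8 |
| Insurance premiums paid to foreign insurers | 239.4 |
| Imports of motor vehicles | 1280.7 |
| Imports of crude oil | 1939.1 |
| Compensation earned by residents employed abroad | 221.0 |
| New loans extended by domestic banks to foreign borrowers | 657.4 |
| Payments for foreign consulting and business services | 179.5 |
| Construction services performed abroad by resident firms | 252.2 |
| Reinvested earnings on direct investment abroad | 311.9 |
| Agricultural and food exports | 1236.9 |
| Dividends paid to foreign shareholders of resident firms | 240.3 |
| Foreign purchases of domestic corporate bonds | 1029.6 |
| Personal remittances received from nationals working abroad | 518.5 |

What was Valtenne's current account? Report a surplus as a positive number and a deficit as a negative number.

Goods: -1280.7 + 1236.9 - 1939.1 = -1982.9
Services: -239.4 - 179.5 + 317.8 + 252.2 = 151.1
Primary income: 221.0 - 240.3 - 354.1 + 311.9 = -61.5
Secondary income: 156.1 + 518.5 = 674.6
Current account = (-1982.9) + 151.1 + (-61.5) + 674.6 = -1218.7
(Excluded from the current account — financial account: new loans extended by domestic banks to foreign borrowers 657.4, foreign purchases of domestic corporate bonds 1029.6.)

-1218.7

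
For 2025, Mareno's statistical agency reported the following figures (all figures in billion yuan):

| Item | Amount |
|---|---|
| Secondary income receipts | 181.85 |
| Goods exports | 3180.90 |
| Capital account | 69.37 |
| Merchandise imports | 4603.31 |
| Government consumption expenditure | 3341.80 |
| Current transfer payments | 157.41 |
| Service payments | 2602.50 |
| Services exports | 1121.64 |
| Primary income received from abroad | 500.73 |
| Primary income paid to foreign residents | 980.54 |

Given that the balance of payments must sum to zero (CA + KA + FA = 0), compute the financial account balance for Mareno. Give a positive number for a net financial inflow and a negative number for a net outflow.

Goods balance = 3180.90 - 4603.31 = -1422.41
Services balance = 1121.64 - 2602.50 = -1480.86
Trade balance (goods + services) = -1422.41 + (-1480.86) = -2903.27
Net primary income = 500.73 - 980.54 = -479.81
Net secondary income = 181.85 - 157.41 = 24.44
Current account = -2903.27 + (-479.81) + 24.44 = -3358.64
Financial account = -(-3358.64 + 69.37) = 3289.27

3289.27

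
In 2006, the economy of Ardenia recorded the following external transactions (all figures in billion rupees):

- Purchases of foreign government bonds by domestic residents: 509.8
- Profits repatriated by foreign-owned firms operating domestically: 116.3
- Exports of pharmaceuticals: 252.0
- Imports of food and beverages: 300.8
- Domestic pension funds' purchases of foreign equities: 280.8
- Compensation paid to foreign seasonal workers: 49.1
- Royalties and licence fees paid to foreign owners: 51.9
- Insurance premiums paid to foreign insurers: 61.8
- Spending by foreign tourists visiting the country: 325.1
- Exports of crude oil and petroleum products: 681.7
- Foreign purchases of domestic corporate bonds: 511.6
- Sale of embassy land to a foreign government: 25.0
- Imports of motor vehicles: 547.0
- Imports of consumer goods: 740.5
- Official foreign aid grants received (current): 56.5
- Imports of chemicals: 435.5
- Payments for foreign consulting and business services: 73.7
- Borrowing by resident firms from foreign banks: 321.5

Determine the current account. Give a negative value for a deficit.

Goods: 252.0 - 300.8 - 435.5 - 547.0 + 681.7 - 740.5 = -1090.1
Services: -73.7 - 51.9 + 325.1 - 61.8 = 137.7
Primary income: -116.3 - 49.1 = -165.4
Secondary income: 56.5
Current account = (-1090.1) + 137.7 + (-165.4) + 56.5 = -1061.3
(Excluded from the current account — financial account: purchases of foreign government bonds by domestic residents 509.8, domestic pension funds' purchases of foreign equities 280.8, foreign purchases of domestic corporate bonds 511.6, borrowing by resident firms from foreign banks 321.5; capital account: sale of embassy land to a foreign government 25.0.)

-1061.3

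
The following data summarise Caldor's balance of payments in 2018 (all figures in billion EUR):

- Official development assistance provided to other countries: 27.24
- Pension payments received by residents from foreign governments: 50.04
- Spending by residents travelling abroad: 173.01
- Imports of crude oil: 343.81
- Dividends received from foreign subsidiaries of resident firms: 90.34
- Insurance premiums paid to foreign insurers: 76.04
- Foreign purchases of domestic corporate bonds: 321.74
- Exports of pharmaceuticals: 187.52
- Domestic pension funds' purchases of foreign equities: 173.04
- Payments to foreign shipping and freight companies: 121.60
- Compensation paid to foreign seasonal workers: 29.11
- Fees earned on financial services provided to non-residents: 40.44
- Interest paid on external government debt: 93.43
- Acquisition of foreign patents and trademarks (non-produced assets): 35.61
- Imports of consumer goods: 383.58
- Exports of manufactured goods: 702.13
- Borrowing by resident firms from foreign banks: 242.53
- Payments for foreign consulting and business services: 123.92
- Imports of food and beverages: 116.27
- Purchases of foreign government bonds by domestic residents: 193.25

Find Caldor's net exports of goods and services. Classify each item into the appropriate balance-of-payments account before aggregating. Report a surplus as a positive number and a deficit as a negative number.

Goods: 187.52 + 702.13 - 383.58 - 343.81 - 116.27 = 45.99
Services: -76.04 - 121.60 + 40.44 - 173.01 - 123.92 = -454.13
Trade balance = 45.99 + (-454.13) = -408.14
(Excluded from the trade balance — secondary income: official development assistance provided to other countries 27.24, pension payments received by residents from foreign governments 50.04; primary income: dividends received from foreign subsidiaries of resident firms 90.34, compensation paid to foreign seasonal workers 29.11, interest paid on external government debt 93.43; financial account: foreign purchases of domestic corporate bonds 321.74, domestic pension funds' purchases of foreign equities 173.04, borrowing by resident firms from foreign banks 242.53, purchases of foreign government bonds by domestic residents 193.25; capital account: acquisition of foreign patents and trademarks (non-produced assets) 35.61.)

-408.14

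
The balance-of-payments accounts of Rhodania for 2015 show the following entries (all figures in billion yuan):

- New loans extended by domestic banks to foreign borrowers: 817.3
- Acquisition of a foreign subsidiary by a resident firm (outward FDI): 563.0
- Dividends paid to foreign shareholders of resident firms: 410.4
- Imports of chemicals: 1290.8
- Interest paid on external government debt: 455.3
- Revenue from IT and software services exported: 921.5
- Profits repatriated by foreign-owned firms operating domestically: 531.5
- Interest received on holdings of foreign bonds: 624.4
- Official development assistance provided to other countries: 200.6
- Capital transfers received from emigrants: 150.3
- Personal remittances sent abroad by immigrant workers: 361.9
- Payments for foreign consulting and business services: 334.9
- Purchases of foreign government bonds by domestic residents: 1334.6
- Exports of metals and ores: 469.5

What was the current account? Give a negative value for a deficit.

-1570.0

Goods: -1290.8 + 469.5 = -821.3
Services: -334.9 + 921.5 = 586.6
Primary income: -455.3 - 410.4 + 624.4 - 531.5 = -772.8
Secondary income: -200.6 - 361.9 = -562.5
Current account = (-821.3) + 586.6 + (-772.8) + (-562.5) = -1570.0
(Excluded from the current account — financial account: new loans extended by domestic banks to foreign borrowers 817.3, acquisition of a foreign subsidiary by a resident firm (outward FDI) 563.0, purchases of foreign government bonds by domestic residents 1334.6; capital account: capital transfers received from emigrants 150.3.)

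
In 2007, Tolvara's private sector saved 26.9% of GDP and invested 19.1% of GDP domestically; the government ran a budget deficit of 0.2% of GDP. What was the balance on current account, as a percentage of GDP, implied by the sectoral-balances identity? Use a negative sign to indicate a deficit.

7.6

By the sectoral-balances identity, CA = (S_private - I) + (T - G).
Private balance = 26.9 - 19.1 = 7.8
Government balance (T - G) = -0.2
CA = 7.8 + (-0.2) = 7.6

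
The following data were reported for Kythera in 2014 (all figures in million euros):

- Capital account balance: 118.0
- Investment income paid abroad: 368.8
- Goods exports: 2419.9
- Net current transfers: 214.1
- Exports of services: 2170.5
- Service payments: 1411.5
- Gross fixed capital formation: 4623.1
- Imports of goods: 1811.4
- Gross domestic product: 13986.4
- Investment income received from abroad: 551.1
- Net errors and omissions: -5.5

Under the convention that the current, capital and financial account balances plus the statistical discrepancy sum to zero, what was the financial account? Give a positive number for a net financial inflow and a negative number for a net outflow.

Goods balance = 2419.9 - 1811.4 = 608.5
Services balance = 2170.5 - 1411.5 = 759.0
Trade balance (goods + services) = 608.5 + 759.0 = 1367.5
Net primary income = 551.1 - 368.8 = 182.3
Net secondary income = 214.1
Current account = 1367.5 + 182.3 + 214.1 = 1763.9
Financial account = -(1763.9 + 118.0 + (-5.5)) = -1876.4

-1876.4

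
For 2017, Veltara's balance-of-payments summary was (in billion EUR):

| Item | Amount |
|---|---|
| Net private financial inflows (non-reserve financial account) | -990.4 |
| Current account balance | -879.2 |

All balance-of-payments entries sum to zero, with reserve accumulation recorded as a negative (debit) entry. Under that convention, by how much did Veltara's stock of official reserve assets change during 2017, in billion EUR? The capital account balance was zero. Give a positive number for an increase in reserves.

Official reserve transactions balance = -((-879.2) + (-990.4)) = 1869.6
An accumulation of reserves is recorded as a debit (negative entry), so the change in the stock of reserves is the negative of that balance.
Change in official reserves = -(1869.6) = -1869.6

-1869.6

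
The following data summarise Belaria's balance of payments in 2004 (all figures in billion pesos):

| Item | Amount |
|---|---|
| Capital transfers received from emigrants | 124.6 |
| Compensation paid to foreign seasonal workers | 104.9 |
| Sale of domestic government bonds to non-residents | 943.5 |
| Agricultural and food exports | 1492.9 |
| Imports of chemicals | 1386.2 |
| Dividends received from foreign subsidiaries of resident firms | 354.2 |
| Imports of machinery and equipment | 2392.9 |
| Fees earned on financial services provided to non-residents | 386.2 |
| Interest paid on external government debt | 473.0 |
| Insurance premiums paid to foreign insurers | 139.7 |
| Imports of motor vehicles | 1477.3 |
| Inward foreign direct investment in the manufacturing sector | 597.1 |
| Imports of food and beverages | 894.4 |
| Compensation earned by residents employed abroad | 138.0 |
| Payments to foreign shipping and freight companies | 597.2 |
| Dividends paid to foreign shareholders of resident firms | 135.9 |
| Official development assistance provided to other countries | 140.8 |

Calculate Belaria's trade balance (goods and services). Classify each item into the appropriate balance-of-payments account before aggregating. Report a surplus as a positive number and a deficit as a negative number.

-5008.6

Goods: 1492.9 - 2392.9 - 1386.2 - 1477.3 - 894.4 = -4657.9
Services: -597.2 - 139.7 + 386.2 = -350.7
Trade balance = -4657.9 + (-350.7) = -5008.6
(Excluded from the trade balance — capital account: capital transfers received from emigrants 124.6; primary income: compensation paid to foreign seasonal workers 104.9, dividends received from foreign subsidiaries of resident firms 354.2, interest paid on external government debt 473.0, compensation earned by residents employed abroad 138.0, dividends paid to foreign shareholders of resident firms 135.9; financial account: sale of domestic government bonds to non-residents 943.5, inward foreign direct investment in the manufacturing sector 597.1; secondary income: official development assistance provided to other countries 140.8.)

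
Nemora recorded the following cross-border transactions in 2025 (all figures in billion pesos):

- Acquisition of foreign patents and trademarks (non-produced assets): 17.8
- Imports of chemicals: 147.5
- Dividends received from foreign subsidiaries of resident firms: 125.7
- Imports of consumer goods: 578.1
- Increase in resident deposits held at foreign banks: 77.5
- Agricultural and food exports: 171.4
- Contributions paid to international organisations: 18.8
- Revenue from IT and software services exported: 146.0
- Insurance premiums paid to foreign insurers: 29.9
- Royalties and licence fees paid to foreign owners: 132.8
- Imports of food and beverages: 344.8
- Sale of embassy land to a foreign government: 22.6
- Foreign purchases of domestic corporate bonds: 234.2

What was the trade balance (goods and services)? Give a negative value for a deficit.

Goods: -147.5 - 578.1 + 171.4 - 344.8 = -899.0
Services: -132.8 - 29.9 + 146.0 = -16.7
Trade balance = -899.0 + (-16.7) = -915.7
(Excluded from the trade balance — capital account: acquisition of foreign patents and trademarks (non-produced assets) 17.8, sale of embassy land to a foreign government 22.6; primary income: dividends received from foreign subsidiaries of resident firms 125.7; financial account: increase in resident deposits held at foreign banks 77.5, foreign purchases of domestic corporate bonds 234.2; secondary income: contributions paid to international organisations 18.8.)

-915.7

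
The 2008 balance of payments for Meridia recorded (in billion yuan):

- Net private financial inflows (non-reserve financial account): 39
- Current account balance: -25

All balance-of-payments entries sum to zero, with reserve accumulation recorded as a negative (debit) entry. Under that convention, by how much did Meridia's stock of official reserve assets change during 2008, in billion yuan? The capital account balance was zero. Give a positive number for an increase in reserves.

Official reserve transactions balance = -((-25) + 39) = -14
An accumulation of reserves is recorded as a debit (negative entry), so the change in the stock of reserves is the negative of that balance.
Change in official reserves = -(-14) = 14

14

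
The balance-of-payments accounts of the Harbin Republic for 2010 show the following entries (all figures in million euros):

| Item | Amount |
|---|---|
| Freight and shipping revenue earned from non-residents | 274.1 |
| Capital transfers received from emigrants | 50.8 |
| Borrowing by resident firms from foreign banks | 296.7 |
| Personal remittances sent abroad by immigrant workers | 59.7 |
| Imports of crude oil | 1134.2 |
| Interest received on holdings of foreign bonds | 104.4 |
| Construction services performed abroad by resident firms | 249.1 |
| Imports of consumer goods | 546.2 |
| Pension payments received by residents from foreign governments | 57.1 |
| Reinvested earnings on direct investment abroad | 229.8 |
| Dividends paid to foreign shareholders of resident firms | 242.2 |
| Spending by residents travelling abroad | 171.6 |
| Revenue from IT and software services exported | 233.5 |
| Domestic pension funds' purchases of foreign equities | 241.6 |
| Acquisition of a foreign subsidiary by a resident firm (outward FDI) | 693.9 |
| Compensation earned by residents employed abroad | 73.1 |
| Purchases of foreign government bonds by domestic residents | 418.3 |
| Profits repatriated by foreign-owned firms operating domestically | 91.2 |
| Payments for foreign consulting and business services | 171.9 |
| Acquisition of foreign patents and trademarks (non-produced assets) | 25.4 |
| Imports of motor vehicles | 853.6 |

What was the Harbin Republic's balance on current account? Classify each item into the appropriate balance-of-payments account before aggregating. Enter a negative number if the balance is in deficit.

Goods: -853.6 - 546.2 - 1134.2 = -2534.0
Services: -171.9 + 233.5 + 249.1 - 171.6 + 274.1 = 413.2
Primary income: -91.2 + 73.1 + 229.8 + 104.4 - 242.2 = 73.9
Secondary income: -59.7 + 57.1 = -2.6
Current account = (-2534.0) + 413.2 + 73.9 + (-2.6) = -2049.5
(Excluded from the current account — capital account: capital transfers received from emigrants 50.8, acquisition of foreign patents and trademarks (non-produced assets) 25.4; financial account: borrowing by resident firms from foreign banks 296.7, domestic pension funds' purchases of foreign equities 241.6, acquisition of a foreign subsidiary by a resident firm (outward FDI) 693.9, purchases of foreign government bonds by domestic residents 418.3.)

-2049.5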